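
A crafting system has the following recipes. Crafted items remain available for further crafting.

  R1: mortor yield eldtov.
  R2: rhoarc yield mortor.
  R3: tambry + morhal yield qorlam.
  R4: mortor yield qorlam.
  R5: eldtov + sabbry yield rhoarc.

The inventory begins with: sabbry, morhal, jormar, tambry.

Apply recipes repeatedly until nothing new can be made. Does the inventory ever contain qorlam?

Yes

Using R3, tambry and morhal make qorlam.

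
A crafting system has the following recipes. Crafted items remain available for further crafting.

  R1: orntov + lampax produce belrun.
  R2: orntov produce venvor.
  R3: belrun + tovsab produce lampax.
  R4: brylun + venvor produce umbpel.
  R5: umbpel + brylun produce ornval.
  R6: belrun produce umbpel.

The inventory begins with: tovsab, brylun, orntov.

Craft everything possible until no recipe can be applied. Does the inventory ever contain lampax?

No

lampax would need belrun and tovsab (R3), but belrun is never obtained.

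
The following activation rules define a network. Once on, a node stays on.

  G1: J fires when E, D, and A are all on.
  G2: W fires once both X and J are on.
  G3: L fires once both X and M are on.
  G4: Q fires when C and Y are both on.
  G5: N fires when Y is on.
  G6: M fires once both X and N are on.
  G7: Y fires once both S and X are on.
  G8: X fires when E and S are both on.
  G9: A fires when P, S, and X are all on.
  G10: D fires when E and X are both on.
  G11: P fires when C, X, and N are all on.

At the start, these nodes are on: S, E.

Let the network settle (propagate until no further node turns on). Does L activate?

G8: E and S on → X on.
S and X are on, so Y fires (G7).
G5: Y on → N on.
G6: X and N on → M on.
X and M are on, so L fires (G3).

Yes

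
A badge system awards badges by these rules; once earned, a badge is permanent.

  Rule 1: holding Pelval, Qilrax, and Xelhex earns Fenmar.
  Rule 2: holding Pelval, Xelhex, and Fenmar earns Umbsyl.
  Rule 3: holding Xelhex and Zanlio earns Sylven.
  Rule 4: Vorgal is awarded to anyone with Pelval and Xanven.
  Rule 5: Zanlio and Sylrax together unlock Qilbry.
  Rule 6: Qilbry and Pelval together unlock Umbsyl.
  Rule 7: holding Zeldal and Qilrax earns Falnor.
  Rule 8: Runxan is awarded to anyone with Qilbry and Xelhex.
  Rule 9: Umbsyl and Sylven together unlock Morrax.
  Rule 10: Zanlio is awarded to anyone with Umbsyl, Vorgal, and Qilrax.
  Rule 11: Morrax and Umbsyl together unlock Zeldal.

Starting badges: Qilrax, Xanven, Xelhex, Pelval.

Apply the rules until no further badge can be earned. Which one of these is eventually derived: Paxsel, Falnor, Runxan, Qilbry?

With Pelval and Xanven, Vorgal is earned (Rule 4).
With Pelval, Qilrax, and Xelhex, Fenmar is earned (Rule 1).
With Pelval, Xelhex, and Fenmar, Umbsyl is earned (Rule 2).
With Umbsyl, Vorgal, and Qilrax, Zanlio is earned (Rule 10).
With Xelhex and Zanlio, Sylven is earned (Rule 3).
With Umbsyl and Sylven, Morrax is earned (Rule 9).
With Morrax and Umbsyl, Zeldal is earned (Rule 11).
With Zeldal and Qilrax, Falnor is earned (Rule 7).
No rule produces Paxsel, and it is not given. Qilbry would need Zanlio and Sylrax (Rule 5), but Sylrax is never earned. Runxan would need Qilbry and Xelhex (Rule 8), but Qilbry is never earned.

Falnor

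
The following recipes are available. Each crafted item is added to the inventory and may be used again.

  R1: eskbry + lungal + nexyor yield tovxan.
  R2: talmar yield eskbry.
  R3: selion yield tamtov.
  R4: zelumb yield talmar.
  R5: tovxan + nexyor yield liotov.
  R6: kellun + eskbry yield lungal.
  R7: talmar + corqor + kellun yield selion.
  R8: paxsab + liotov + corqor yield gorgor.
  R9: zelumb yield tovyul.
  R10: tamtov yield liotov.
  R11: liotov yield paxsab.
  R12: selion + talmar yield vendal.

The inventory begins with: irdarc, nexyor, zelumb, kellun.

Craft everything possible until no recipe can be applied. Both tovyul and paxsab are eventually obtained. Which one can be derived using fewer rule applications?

tovyul: Using R9, zelumb makes tovyul. [1 rule application]
paxsab: zelumb → talmar (R4). talmar → eskbry (R2). Using R6, kellun and eskbry make lungal. eskbry + lungal + nexyor → tovxan (R1). tovxan + nexyor → liotov (R5). Using R11, liotov makes paxsab. [6 rule applications]
tovyul needs fewer.

tovyul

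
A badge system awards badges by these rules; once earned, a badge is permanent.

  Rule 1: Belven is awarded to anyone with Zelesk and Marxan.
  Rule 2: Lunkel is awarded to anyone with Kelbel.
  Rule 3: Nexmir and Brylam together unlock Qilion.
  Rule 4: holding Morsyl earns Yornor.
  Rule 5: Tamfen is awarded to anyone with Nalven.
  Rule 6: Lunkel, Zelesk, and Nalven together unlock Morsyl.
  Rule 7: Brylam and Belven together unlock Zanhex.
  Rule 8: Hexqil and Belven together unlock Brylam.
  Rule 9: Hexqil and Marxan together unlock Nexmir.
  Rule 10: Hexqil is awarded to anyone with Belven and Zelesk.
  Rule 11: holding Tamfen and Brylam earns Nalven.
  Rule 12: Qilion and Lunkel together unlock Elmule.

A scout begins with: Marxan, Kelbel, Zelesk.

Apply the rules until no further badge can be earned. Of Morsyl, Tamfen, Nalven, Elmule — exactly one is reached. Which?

With Zelesk and Marxan, Belven is earned (Rule 1).
With Kelbel, Lunkel is earned (Rule 2).
With Belven and Zelesk, Hexqil is earned (Rule 10).
With Hexqil and Marxan, Nexmir is earned (Rule 9).
With Hexqil and Belven, Brylam is earned (Rule 8).
With Nexmir and Brylam, Qilion is earned (Rule 3).
With Qilion and Lunkel, Elmule is earned (Rule 12).
Tamfen would need Nalven (Rule 5), but Nalven is never earned. Morsyl would need Lunkel, Zelesk, and Nalven (Rule 6), but Nalven is never earned. Nalven would need Tamfen and Brylam (Rule 11), but Tamfen is never earned.

Elmule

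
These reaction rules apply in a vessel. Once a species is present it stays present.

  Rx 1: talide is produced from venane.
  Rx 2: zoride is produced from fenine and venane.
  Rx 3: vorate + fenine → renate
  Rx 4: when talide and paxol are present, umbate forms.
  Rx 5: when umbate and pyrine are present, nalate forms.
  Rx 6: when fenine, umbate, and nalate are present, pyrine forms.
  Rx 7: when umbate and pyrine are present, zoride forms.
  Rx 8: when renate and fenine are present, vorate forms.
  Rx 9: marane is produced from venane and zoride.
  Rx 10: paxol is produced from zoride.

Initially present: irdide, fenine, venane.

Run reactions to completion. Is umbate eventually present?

Yes

fenine and venane present → zoride forms (Rx 2).
venane present → talide forms (Rx 1).
zoride present → paxol forms (Rx 10).
talide and paxol present → umbate forms (Rx 4).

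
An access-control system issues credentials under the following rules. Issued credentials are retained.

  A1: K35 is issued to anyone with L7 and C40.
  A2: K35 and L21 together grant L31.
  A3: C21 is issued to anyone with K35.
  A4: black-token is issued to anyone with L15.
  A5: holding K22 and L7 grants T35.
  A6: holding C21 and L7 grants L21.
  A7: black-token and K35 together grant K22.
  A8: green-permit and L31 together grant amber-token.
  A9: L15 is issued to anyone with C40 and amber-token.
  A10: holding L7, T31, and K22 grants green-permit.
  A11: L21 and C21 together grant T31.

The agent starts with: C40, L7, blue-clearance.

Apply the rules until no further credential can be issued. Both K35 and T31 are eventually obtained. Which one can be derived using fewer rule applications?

K35: Holding L7 and C40 grants K35 (A1). [1 rule application]
T31: Holding L7 and C40 grants K35 (A1). Holding K35 grants C21 (A3). Holding C21 and L7 grants L21 (A6). Holding L21 and C21 grants T31 (A11). [4 rule applications]
K35 needs fewer.

K35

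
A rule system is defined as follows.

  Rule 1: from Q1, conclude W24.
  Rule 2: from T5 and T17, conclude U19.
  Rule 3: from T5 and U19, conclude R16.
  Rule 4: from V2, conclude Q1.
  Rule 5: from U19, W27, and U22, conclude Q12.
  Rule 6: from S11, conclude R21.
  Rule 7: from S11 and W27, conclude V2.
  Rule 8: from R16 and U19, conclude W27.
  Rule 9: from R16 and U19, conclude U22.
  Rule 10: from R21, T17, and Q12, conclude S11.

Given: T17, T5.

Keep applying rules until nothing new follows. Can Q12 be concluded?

Yes

T5 and T17 hold, so U19 follows (Rule 2).
T5 and U19 hold, so R16 follows (Rule 3).
From R16 and U19, Rule 9 gives U22.
From R16 and U19, Rule 8 gives W27.
U19, W27, and U22 hold, so Q12 follows (Rule 5).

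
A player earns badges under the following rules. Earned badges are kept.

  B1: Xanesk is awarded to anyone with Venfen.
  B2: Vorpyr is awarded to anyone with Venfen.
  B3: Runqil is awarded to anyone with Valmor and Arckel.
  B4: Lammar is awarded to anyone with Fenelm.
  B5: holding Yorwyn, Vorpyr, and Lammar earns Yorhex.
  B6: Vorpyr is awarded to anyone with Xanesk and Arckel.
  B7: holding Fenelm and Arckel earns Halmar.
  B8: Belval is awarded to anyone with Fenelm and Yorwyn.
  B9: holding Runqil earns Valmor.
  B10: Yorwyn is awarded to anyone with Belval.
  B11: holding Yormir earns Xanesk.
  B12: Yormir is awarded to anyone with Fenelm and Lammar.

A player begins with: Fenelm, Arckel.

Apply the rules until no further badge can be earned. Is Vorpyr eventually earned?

Yes

With Fenelm, Lammar is earned (B4).
With Fenelm and Lammar, Yormir is earned (B12).
With Yormir, Xanesk is earned (B11).
With Xanesk and Arckel, Vorpyr is earned (B6).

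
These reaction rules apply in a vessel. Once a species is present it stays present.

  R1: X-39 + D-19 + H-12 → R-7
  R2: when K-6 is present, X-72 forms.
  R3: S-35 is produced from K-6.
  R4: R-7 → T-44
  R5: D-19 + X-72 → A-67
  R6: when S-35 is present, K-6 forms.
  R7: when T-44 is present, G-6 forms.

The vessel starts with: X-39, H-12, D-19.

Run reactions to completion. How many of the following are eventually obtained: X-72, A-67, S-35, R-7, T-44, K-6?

2

X-39, D-19, and H-12 present → R-7 forms (R1).
R-7 present → T-44 forms (R4).
X-72 would need K-6 (R2), but K-6 never forms.
A-67 would need D-19 and X-72 (R5), but X-72 never forms.
S-35 would need K-6 (R3), but K-6 never forms.
R-7: reached.
T-44: reached.
K-6 would need S-35 (R6), but S-35 never forms.
Reached: R-7 and T-44 — 2 of the 6.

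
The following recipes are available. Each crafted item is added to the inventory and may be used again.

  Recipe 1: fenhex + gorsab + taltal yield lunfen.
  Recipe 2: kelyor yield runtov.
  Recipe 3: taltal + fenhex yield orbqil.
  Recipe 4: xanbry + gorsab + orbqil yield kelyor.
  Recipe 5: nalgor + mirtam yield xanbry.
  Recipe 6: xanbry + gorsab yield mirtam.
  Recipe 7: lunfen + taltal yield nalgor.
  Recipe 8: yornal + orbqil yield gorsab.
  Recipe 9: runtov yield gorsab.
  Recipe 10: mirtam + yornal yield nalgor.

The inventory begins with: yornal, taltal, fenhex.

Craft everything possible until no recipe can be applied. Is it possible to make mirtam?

mirtam would need xanbry and gorsab (Recipe 6), but xanbry is never obtained.

No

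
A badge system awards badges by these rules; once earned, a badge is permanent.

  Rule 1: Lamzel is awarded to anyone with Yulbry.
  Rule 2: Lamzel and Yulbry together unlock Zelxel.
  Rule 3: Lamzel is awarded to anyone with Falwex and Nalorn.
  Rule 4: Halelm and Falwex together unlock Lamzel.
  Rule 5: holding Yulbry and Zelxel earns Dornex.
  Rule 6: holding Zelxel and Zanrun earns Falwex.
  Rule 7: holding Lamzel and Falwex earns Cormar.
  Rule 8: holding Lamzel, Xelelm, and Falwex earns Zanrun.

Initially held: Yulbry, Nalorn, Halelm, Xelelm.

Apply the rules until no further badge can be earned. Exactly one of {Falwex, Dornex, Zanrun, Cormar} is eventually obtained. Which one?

With Yulbry, Lamzel is earned (Rule 1).
With Lamzel and Yulbry, Zelxel is earned (Rule 2).
With Yulbry and Zelxel, Dornex is earned (Rule 5).
Cormar would need Lamzel and Falwex (Rule 7), but Falwex is never earned. Falwex would need Zelxel and Zanrun (Rule 6), but Zanrun is never earned. Zanrun would need Lamzel, Xelelm, and Falwex (Rule 8), but Falwex is never earned.

Dornex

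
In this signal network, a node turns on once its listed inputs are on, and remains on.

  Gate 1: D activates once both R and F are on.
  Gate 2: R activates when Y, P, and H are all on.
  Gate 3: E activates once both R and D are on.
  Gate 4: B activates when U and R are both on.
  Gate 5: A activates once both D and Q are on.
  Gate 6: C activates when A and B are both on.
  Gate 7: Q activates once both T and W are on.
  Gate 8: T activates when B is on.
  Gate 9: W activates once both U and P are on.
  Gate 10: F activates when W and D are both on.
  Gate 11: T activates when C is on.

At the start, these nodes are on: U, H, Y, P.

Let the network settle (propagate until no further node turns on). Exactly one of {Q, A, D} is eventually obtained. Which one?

Q

U and P are on, so W activates (Gate 9).
Y, P, and H are on, so R activates (Gate 2).
Gate 4: U and R on → B on.
B is on, so T activates (Gate 8).
Gate 7: T and W on → Q on.
D would need R and F (Gate 1), but F never turns on. A would need D and Q (Gate 5), but D never turns on.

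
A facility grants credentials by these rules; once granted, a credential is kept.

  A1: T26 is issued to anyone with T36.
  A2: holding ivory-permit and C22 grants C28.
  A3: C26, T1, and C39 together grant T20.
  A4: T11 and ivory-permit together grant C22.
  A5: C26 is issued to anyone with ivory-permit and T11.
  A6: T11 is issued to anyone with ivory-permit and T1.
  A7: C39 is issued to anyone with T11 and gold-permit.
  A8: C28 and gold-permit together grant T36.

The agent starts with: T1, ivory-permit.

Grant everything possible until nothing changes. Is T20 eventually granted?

No

T20 would need C26, T1, and C39 (A3), but C39 is never granted.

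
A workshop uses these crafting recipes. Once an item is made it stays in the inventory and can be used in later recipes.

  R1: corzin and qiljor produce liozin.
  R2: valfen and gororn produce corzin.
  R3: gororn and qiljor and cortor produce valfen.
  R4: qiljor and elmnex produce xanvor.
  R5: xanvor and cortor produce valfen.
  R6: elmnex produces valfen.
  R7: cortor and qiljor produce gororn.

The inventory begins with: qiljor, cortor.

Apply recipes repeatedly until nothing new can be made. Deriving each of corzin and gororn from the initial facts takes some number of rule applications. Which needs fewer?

gororn

gororn: cortor and qiljor → gororn (R7). [1 rule application]
corzin: Using R7, cortor and qiljor make gororn. Using R3, gororn, qiljor, and cortor make valfen. valfen and gororn → corzin (R2). [3 rule applications]
gororn needs fewer.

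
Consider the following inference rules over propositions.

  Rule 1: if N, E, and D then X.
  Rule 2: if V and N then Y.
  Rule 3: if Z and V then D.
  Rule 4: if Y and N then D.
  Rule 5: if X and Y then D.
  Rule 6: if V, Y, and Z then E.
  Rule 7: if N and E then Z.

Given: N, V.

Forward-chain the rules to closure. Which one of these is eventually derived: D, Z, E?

D

From V and N, Rule 2 gives Y.
From Y and N, Rule 4 gives D.
E would need V, Y, and Z (Rule 6), but Z is never established. Z would need N and E (Rule 7), but E is never established.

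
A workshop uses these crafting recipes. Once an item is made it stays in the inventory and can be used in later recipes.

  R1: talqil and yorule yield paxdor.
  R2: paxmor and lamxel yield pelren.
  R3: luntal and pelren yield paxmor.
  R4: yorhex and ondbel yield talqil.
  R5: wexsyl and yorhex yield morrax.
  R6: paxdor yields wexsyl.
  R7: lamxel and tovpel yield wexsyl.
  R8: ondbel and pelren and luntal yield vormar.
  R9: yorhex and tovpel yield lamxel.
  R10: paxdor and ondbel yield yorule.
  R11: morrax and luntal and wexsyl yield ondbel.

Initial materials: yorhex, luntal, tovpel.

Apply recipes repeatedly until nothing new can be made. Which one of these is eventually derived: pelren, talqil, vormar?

Using R9, yorhex and tovpel make lamxel.
Using R7, lamxel and tovpel make wexsyl.
Using R5, wexsyl and yorhex make morrax.
Using R11, morrax, luntal, and wexsyl make ondbel.
Using R4, yorhex and ondbel make talqil.
vormar would need ondbel, pelren, and luntal (R8), but pelren is never obtained. pelren would need paxmor and lamxel (R2), but paxmor is never obtained.

talqil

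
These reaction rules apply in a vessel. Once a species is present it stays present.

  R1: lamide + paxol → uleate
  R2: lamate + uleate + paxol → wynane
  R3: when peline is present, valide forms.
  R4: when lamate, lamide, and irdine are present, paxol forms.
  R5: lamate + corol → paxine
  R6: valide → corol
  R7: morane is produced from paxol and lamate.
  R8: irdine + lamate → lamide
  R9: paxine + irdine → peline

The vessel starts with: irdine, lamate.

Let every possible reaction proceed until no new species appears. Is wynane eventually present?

irdine and lamate present → lamide forms (R8).
lamate, lamide, and irdine present → paxol forms (R4).
lamide and paxol present → uleate forms (R1).
lamate, uleate, and paxol present → wynane forms (R2).

Yes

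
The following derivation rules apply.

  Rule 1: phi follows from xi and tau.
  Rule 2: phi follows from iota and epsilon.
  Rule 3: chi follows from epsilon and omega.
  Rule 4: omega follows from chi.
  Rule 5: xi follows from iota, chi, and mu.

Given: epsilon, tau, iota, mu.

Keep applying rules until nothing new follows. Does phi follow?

Yes

From iota and epsilon, Rule 2 gives phi.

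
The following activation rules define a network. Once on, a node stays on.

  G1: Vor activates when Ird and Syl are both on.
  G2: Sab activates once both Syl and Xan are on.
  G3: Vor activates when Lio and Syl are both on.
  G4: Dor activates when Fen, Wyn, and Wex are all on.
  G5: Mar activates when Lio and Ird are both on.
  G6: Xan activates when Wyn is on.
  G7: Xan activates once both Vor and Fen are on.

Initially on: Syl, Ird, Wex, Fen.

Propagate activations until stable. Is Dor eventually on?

Dor would need Fen, Wyn, and Wex (G4), but Wyn never turns on.

No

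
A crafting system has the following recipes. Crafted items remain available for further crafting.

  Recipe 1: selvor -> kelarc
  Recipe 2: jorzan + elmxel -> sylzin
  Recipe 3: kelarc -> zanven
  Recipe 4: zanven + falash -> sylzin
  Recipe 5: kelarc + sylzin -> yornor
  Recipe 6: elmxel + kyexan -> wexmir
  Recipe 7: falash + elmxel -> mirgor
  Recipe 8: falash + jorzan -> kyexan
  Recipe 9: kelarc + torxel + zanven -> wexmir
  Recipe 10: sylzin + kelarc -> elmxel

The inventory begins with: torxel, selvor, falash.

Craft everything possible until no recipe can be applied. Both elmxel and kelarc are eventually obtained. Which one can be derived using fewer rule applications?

kelarc

kelarc: selvor -> kelarc (Recipe 1). [1 rule application]
elmxel: selvor -> kelarc (Recipe 1). kelarc -> zanven (Recipe 3). zanven + falash -> sylzin (Recipe 4). Using Recipe 10, sylzin and kelarc make elmxel. [4 rule applications]
kelarc needs fewer.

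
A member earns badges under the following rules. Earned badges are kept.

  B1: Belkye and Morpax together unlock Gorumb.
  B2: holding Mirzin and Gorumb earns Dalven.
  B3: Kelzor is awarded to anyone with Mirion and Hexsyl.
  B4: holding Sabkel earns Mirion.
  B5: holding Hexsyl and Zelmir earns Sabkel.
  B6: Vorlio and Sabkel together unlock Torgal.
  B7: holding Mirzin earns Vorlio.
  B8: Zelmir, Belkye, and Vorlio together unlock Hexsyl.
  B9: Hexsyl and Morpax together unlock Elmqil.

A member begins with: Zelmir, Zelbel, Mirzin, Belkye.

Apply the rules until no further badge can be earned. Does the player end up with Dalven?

No

Dalven would need Mirzin and Gorumb (B2), but Gorumb is never earned.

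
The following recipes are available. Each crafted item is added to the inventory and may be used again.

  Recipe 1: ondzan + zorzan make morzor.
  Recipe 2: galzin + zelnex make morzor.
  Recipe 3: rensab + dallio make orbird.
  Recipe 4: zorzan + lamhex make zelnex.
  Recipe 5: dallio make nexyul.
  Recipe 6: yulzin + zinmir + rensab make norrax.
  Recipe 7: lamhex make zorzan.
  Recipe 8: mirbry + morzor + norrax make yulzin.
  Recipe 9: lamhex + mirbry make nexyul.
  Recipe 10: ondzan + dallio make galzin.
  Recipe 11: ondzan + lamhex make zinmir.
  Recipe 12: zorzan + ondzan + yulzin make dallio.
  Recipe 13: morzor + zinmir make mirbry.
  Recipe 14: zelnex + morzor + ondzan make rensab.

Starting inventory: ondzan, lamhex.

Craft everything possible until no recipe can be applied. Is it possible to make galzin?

No

galzin would need ondzan and dallio (Recipe 10), but dallio is never obtained.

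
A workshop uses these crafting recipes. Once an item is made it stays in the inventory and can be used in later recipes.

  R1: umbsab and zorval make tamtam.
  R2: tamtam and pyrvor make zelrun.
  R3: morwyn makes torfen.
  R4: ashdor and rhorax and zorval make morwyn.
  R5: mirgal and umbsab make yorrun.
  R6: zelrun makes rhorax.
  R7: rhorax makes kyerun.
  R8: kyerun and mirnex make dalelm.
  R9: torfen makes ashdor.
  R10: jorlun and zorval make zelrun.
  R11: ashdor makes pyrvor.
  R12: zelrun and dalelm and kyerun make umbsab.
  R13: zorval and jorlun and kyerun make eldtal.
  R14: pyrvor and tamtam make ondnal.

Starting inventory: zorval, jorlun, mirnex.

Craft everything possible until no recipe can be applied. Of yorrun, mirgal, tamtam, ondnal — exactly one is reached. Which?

Using R10, jorlun and zorval make zelrun.
Using R6, zelrun makes rhorax.
rhorax → kyerun (R7).
kyerun and mirnex → dalelm (R8).
Using R12, zelrun, dalelm, and kyerun make umbsab.
Using R1, umbsab and zorval make tamtam.
ondnal would need pyrvor and tamtam (R14), but pyrvor is never obtained. yorrun would need mirgal and umbsab (R5), but mirgal is never obtained. No rule produces mirgal, and it is not given.

tamtam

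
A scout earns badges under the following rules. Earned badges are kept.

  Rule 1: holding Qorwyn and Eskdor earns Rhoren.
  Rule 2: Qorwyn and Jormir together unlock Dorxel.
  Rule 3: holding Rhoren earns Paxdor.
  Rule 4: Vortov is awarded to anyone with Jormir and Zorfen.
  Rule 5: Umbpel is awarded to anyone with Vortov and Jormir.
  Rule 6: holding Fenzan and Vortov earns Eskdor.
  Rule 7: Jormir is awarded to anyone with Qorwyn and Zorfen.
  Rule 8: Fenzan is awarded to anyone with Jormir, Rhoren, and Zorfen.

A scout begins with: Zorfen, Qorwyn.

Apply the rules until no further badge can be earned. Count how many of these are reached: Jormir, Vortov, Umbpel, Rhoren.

3

With Qorwyn and Zorfen, Jormir is earned (Rule 7).
With Jormir and Zorfen, Vortov is earned (Rule 4).
With Vortov and Jormir, Umbpel is earned (Rule 5).
Jormir: reached.
Vortov: reached.
Umbpel: reached.
Rhoren would need Qorwyn and Eskdor (Rule 1), but Eskdor is never earned.
Reached: Jormir, Vortov, and Umbpel — 3 of the 4.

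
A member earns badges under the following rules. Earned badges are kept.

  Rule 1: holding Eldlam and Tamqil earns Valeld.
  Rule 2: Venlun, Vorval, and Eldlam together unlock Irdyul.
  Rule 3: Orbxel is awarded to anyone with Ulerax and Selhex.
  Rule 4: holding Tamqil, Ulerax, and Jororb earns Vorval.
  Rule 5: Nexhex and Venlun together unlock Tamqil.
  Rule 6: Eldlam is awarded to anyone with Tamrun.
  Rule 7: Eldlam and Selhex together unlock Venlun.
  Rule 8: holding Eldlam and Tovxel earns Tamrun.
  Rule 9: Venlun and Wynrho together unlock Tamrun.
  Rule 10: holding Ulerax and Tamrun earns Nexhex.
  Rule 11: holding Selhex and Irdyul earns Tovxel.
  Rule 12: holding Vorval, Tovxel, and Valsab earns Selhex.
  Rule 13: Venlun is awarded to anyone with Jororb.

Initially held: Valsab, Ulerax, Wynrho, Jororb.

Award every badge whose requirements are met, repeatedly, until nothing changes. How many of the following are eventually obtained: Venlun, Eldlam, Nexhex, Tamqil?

4

With Jororb, Venlun is earned (Rule 13).
With Venlun and Wynrho, Tamrun is earned (Rule 9).
With Ulerax and Tamrun, Nexhex is earned (Rule 10).
With Tamrun, Eldlam is earned (Rule 6).
With Nexhex and Venlun, Tamqil is earned (Rule 5).
Venlun: reached.
Eldlam: reached.
Nexhex: reached.
Tamqil: reached.
All 4 are reached.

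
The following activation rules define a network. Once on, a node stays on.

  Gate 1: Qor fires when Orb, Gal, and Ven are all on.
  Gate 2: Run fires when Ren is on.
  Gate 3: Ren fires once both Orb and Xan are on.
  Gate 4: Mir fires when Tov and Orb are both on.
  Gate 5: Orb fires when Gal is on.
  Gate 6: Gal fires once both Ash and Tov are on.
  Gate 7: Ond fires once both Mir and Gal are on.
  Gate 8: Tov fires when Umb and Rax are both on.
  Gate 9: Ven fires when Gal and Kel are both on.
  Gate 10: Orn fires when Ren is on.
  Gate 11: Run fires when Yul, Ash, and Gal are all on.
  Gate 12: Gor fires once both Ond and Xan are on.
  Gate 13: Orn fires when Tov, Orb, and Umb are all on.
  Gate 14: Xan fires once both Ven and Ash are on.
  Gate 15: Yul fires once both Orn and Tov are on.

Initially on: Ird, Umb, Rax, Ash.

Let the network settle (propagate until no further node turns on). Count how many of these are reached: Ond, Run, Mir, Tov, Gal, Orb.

Umb and Rax are on, so Tov fires (Gate 8).
Gate 6: Ash and Tov on → Gal on.
Gate 5: Gal on → Orb on.
Tov and Orb are on, so Mir fires (Gate 4).
Tov, Orb, and Umb are on, so Orn fires (Gate 13).
Orn and Tov are on, so Yul fires (Gate 15).
Mir and Gal are on, so Ond fires (Gate 7).
Yul, Ash, and Gal are on, so Run fires (Gate 11).
Ond: reached.
Run: reached.
Mir: reached.
Tov: reached.
Gal: reached.
Orb: reached.
All 6 are reached.

6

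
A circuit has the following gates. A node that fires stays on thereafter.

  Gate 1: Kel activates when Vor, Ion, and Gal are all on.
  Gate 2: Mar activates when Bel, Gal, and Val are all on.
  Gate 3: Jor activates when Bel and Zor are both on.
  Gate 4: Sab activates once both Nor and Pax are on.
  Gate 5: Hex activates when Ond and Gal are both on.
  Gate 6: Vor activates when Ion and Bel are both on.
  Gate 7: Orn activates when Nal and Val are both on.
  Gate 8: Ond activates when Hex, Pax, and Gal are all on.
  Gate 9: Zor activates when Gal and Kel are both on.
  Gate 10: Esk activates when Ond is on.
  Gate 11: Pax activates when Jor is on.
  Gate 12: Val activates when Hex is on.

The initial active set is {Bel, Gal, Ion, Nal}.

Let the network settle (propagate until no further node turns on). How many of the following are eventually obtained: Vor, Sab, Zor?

Gate 6: Ion and Bel on → Vor on.
Gate 1: Vor, Ion, and Gal on → Kel on.
Gate 9: Gal and Kel on → Zor on.
Vor: reached.
Sab would need Nor and Pax (Gate 4), but Nor never turns on.
Zor: reached.
Reached: Vor and Zor — 2 of the 3.

2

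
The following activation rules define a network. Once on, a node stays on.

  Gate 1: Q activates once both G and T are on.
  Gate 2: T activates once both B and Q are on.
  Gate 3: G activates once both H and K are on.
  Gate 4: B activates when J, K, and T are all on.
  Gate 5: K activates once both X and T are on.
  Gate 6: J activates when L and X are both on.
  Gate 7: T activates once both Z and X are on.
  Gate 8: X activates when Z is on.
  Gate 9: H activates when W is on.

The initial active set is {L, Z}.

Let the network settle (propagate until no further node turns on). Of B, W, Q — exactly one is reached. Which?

Gate 8: Z on → X on.
L and X are on, so J activates (Gate 6).
Z and X are on, so T activates (Gate 7).
X and T are on, so K activates (Gate 5).
J, K, and T are on, so B activates (Gate 4).
Q would need G and T (Gate 1), but G never turns on. No rule produces W, and it is not given.

B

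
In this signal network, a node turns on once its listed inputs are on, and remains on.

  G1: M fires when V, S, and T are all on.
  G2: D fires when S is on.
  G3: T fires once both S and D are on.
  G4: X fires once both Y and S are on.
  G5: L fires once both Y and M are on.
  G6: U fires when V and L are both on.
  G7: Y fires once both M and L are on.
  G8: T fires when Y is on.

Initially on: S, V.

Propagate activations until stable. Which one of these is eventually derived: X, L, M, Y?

M

S is on, so D fires (G2).
S and D are on, so T fires (G3).
V, S, and T are on, so M fires (G1).
Y would need M and L (G7), but L never turns on. L would need Y and M (G5), but Y never turns on. X would need Y and S (G4), but Y never turns on.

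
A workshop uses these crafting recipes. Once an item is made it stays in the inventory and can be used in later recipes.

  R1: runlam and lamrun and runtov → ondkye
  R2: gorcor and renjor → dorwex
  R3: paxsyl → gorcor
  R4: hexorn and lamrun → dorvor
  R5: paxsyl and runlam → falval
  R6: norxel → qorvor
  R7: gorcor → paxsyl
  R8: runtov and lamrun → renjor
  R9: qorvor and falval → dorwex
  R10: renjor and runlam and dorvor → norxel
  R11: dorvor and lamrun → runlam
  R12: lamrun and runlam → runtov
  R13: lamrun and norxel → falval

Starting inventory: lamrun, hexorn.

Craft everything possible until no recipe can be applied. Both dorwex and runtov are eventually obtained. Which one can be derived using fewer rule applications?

runtov: Using R4, hexorn and lamrun make dorvor. dorvor and lamrun → runlam (R11). Using R12, lamrun and runlam make runtov. [3 rule applications]
dorwex: hexorn and lamrun → dorvor (R4). Using R11, dorvor and lamrun make runlam. Using R12, lamrun and runlam make runtov. Using R8, runtov and lamrun make renjor. Using R10, renjor, runlam, and dorvor make norxel. Using R6, norxel makes qorvor. lamrun and norxel → falval (R13). qorvor and falval → dorwex (R9). [8 rule applications]
runtov needs fewer.

runtov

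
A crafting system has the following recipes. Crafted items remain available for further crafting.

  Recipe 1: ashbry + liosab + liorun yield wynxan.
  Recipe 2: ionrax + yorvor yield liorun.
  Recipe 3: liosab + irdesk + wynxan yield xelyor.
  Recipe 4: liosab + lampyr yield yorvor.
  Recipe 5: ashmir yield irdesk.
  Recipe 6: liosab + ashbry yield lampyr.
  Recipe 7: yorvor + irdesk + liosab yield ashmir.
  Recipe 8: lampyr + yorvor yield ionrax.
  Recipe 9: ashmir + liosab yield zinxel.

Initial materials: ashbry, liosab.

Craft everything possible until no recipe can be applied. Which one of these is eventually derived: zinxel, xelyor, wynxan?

liosab + ashbry → lampyr (Recipe 6).
liosab + lampyr → yorvor (Recipe 4).
lampyr + yorvor → ionrax (Recipe 8).
Using Recipe 2, ionrax and yorvor make liorun.
Using Recipe 1, ashbry, liosab, and liorun make wynxan.
xelyor would need liosab, irdesk, and wynxan (Recipe 3), but irdesk is never obtained. zinxel would need ashmir and liosab (Recipe 9), but ashmir is never obtained.

wynxan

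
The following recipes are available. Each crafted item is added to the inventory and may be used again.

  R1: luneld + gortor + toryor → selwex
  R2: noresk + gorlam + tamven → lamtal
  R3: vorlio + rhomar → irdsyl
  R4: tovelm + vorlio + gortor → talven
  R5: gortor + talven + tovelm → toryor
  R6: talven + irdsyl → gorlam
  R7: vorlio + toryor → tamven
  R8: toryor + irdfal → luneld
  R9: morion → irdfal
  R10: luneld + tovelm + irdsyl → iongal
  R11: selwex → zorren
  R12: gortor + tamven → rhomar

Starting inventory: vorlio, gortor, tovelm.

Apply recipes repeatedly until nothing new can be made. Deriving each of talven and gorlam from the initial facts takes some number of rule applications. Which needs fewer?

talven

talven: tovelm + vorlio + gortor → talven (R4). [1 rule application]
gorlam: tovelm + vorlio + gortor → talven (R4). gortor + talven + tovelm → toryor (R5). Using R7, vorlio and toryor make tamven. gortor + tamven → rhomar (R12). vorlio + rhomar → irdsyl (R3). talven + irdsyl → gorlam (R6). [6 rule applications]
talven needs fewer.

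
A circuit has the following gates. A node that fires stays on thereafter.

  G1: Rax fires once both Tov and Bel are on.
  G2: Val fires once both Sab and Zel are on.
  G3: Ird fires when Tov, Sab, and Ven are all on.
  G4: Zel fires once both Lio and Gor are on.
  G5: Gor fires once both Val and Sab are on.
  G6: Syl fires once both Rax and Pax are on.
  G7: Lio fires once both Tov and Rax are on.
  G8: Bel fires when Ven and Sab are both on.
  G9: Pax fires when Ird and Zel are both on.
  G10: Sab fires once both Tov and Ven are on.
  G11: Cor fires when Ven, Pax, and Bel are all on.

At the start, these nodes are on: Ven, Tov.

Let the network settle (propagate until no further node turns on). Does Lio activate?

G10: Tov and Ven on → Sab on.
G8: Ven and Sab on → Bel on.
Tov and Bel are on, so Rax fires (G1).
G7: Tov and Rax on → Lio on.

Yes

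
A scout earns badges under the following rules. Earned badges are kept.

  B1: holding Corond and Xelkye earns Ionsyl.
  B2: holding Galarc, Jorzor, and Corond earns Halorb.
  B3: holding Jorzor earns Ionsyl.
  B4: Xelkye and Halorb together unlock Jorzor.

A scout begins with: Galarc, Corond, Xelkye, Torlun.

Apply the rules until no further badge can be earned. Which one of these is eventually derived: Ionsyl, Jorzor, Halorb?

With Corond and Xelkye, Ionsyl is earned (B1).
Halorb would need Galarc, Jorzor, and Corond (B2), but Jorzor is never earned. Jorzor would need Xelkye and Halorb (B4), but Halorb is never earned.

Ionsyl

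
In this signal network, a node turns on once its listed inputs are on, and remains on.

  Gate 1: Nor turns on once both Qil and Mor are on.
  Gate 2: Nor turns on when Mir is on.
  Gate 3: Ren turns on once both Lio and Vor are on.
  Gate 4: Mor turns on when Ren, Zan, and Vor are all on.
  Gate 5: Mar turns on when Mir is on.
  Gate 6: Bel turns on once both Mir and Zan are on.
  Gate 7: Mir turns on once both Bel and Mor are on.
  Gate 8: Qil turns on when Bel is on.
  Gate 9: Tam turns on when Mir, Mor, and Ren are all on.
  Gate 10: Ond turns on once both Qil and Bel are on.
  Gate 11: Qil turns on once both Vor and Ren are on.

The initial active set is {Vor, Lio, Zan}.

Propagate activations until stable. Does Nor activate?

Yes

Gate 3: Lio and Vor on → Ren on.
Gate 4: Ren, Zan, and Vor on → Mor on.
Gate 11: Vor and Ren on → Qil on.
Qil and Mor are on, so Nor turns on (Gate 1).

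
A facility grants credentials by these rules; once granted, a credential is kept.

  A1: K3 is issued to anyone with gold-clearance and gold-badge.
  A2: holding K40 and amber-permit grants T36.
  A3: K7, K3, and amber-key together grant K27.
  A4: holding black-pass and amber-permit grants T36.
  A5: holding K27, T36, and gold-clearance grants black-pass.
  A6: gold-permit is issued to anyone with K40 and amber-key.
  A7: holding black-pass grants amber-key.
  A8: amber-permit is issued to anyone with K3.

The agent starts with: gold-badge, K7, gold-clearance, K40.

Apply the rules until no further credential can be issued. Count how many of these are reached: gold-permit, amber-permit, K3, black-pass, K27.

Holding gold-clearance and gold-badge grants K3 (A1).
Holding K3 grants amber-permit (A8).
gold-permit would need K40 and amber-key (A6), but amber-key is never granted.
amber-permit: reached.
K3: reached.
black-pass would need K27, T36, and gold-clearance (A5), but K27 is never granted.
K27 would need K7, K3, and amber-key (A3), but amber-key is never granted.
Reached: amber-permit and K3 — 2 of the 5.

2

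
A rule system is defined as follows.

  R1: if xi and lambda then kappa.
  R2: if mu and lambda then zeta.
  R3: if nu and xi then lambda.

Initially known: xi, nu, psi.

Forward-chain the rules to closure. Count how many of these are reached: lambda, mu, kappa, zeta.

From nu and xi, R3 gives lambda.
xi and lambda hold, so kappa follows (R1).
lambda: reached.
No rule produces mu, and it is not given.
kappa: reached.
zeta would need mu and lambda (R2), but mu is never established.
Reached: lambda and kappa — 2 of the 4.

2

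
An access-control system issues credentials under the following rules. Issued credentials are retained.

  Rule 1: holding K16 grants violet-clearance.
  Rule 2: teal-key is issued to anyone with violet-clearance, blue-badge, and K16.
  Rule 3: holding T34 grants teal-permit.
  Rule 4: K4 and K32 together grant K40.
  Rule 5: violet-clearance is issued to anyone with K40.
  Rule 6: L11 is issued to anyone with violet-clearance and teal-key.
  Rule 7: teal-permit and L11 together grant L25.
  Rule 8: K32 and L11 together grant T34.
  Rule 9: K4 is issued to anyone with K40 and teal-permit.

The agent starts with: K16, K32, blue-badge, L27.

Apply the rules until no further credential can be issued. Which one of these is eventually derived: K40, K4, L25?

Holding K16 grants violet-clearance (Rule 1).
Holding violet-clearance, blue-badge, and K16 grants teal-key (Rule 2).
Holding violet-clearance and teal-key grants L11 (Rule 6).
Holding K32 and L11 grants T34 (Rule 8).
Holding T34 grants teal-permit (Rule 3).
Holding teal-permit and L11 grants L25 (Rule 7).
K40 would need K4 and K32 (Rule 4), but K4 is never granted. K4 would need K40 and teal-permit (Rule 9), but K40 is never granted.

L25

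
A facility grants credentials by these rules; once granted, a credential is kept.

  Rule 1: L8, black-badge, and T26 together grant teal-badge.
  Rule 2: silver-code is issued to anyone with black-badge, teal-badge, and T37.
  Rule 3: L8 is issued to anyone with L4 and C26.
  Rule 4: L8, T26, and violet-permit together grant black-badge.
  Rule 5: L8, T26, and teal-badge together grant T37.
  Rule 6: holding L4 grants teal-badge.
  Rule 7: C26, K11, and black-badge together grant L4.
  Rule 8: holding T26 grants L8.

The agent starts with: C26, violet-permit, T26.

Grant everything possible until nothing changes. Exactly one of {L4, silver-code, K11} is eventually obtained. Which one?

silver-code

Holding T26 grants L8 (Rule 8).
Holding L8, T26, and violet-permit grants black-badge (Rule 4).
Holding L8, black-badge, and T26 grants teal-badge (Rule 1).
Holding L8, T26, and teal-badge grants T37 (Rule 5).
Holding black-badge, teal-badge, and T37 grants silver-code (Rule 2).
L4 would need C26, K11, and black-badge (Rule 7), but K11 is never granted. No rule produces K11, and it is not given.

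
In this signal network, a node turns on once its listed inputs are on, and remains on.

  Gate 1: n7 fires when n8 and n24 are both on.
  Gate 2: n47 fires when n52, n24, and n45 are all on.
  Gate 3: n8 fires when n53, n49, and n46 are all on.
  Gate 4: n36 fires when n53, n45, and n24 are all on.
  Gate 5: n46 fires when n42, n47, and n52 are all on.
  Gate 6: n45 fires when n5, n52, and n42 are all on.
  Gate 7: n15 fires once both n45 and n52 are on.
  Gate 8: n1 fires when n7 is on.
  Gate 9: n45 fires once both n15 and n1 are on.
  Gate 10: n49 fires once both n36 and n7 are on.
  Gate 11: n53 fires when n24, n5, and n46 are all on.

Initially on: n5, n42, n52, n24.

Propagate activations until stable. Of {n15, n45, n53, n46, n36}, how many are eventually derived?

Gate 6: n5, n52, and n42 on → n45 on.
Gate 2: n52, n24, and n45 on → n47 on.
Gate 7: n45 and n52 on → n15 on.
Gate 5: n42, n47, and n52 on → n46 on.
Gate 11: n24, n5, and n46 on → n53 on.
n53, n45, and n24 are on, so n36 fires (Gate 4).
n15: reached.
n45: reached.
n53: reached.
n46: reached.
n36: reached.
All 5 are reached.

5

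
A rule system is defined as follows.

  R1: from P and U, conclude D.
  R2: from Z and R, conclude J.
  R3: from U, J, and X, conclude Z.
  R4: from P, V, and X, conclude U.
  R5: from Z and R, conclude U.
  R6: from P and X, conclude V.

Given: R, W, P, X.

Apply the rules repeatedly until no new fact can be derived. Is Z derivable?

No

Z would need U, J, and X (R3), but J is never established.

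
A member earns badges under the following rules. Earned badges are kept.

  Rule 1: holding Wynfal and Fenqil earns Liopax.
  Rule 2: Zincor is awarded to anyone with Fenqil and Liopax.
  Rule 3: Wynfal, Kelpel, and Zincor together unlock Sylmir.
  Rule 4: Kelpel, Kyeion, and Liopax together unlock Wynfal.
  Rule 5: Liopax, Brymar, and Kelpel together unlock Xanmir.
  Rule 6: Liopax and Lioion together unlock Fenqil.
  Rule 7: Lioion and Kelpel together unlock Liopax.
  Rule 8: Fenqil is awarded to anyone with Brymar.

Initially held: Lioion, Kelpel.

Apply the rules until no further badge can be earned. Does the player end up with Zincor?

With Lioion and Kelpel, Liopax is earned (Rule 7).
With Liopax and Lioion, Fenqil is earned (Rule 6).
With Fenqil and Liopax, Zincor is earned (Rule 2).

Yes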